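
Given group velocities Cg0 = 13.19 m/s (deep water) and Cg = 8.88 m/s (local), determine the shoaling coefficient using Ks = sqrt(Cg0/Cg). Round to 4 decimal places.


Ks = sqrt(Cg0 / Cg)
Ks = sqrt(13.19 / 8.88)
Ks = sqrt(1.4854)
Ks = 1.2188

1.2188


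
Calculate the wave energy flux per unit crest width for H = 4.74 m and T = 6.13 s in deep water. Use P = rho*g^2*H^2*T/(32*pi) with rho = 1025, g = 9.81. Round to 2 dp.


P = rho * g^2 * H^2 * T / (32 * pi)
P = 1025 * 9.81^2 * 4.74^2 * 6.13 / (32 * pi)
P = 1025 * 96.2361 * 22.4676 * 6.13 / 100.53096
P = 135138.53 W/m

135138.53


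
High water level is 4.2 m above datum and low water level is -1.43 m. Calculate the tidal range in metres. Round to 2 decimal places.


Tidal range = High water - Low water
Tidal range = 4.2 - (-1.43)
Tidal range = 5.63 m

5.63


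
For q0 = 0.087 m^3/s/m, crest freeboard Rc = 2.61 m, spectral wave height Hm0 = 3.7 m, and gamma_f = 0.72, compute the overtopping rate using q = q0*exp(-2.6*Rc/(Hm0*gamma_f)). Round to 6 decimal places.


q = q0 * exp(-2.6 * Rc / (Hm0 * gamma_f))
Exponent = -2.6 * 2.61 / (3.7 * 0.72)
= -2.6 * 2.61 / 2.6640
= -2.547297
exp(-2.547297) = 0.078293
q = 0.087 * 0.078293
q = 0.006811 m^3/s/m

0.006811


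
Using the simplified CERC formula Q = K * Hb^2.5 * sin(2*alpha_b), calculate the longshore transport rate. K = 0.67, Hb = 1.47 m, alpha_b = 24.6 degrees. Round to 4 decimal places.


Q = K * Hb^2.5 * sin(2 * alpha_b)
Hb^2.5 = 1.47^2.5 = 2.619952
sin(2 * 24.6) = sin(49.2) = 0.756995
Q = 0.67 * 2.619952 * 0.756995
Q = 1.3288 m^3/s

1.3288


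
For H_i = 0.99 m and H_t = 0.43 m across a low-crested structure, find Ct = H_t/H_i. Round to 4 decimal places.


Ct = H_t / H_i
Ct = 0.43 / 0.99
Ct = 0.4343

0.4343


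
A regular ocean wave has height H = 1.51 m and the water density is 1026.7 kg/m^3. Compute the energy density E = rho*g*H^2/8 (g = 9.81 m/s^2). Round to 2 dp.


E = (1/8) * rho * g * H^2
E = (1/8) * 1026.7 * 9.81 * 1.51^2
E = 0.125 * 1026.7 * 9.81 * 2.2801
E = 2870.63 J/m^2

2870.63


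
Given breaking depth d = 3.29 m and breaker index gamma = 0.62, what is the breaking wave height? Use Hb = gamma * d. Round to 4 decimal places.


Hb = gamma * d
Hb = 0.62 * 3.29
Hb = 2.0398 m

2.0398


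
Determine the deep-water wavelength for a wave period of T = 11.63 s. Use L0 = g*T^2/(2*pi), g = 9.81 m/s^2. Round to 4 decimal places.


L0 = g * T^2 / (2 * pi)
L0 = 9.81 * 11.63^2 / (2 * pi)
L0 = 9.81 * 135.2569 / 6.28319
L0 = 1326.8702 / 6.28319
L0 = 211.1779 m

211.1779


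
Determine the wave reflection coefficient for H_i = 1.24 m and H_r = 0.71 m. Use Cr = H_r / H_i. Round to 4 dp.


Cr = H_r / H_i
Cr = 0.71 / 1.24
Cr = 0.5726

0.5726


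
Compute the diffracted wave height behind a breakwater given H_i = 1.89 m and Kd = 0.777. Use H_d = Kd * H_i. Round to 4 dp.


H_d = Kd * H_i
H_d = 0.777 * 1.89
H_d = 1.4685 m

1.4685


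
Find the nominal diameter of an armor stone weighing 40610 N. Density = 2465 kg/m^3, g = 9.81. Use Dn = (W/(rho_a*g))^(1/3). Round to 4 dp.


V = W / (rho_a * g)
V = 40610 / (2465 * 9.81)
V = 40610 / 24181.65
V = 1.679373 m^3
Dn = V^(1/3) = 1.679373^(1/3)
Dn = 1.1886 m

1.1886


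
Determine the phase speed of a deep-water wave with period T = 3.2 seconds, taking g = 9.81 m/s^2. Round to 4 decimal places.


We use the deep-water celerity formula:
C = g * T / (2 * pi)
C = 9.81 * 3.2 / (2 * 3.14159...)
C = 31.392000 / 6.283185
C = 4.9962 m/s

4.9962


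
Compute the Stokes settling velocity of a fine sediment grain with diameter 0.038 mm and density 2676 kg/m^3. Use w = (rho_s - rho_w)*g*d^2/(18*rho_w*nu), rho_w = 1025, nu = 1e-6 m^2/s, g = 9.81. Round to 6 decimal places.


w = (rho_s - rho_w) * g * d^2 / (18 * rho_w * nu)
d = 0.038 mm = 0.000038 m
rho_s - rho_w = 2676 - 1025 = 1651
Numerator = 1651 * 9.81 * (0.000038)^2 = 0.000023387472
Denominator = 18 * 1025 * 1e-6 = 0.018450
w = 0.001268 m/s

0.001268


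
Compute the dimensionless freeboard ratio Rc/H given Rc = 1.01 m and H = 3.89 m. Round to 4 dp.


Relative freeboard = Rc / H
= 1.01 / 3.89
= 0.2596

0.2596


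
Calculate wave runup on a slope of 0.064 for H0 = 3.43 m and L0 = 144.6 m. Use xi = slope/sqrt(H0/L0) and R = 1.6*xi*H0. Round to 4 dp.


xi = slope / sqrt(H0/L0)
H0/L0 = 3.43/144.6 = 0.023721
sqrt(0.023721) = 0.154015
xi = 0.064 / 0.154015 = 0.415544
R = 1.6 * xi * H0 = 1.6 * 0.415544 * 3.43
R = 2.2805 m

2.2805


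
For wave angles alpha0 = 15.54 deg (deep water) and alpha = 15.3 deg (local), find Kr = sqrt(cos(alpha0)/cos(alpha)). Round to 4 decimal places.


Kr = sqrt(cos(alpha0) / cos(alpha))
cos(15.54) = 0.963444
cos(15.3) = 0.964557
Kr = sqrt(0.963444 / 0.964557)
Kr = sqrt(0.998845)
Kr = 0.9994

0.9994


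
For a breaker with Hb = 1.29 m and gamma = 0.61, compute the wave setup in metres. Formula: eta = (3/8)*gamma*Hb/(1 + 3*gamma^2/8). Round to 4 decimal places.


eta = (3/8) * gamma * Hb / (1 + 3*gamma^2/8)
Numerator = (3/8) * 0.61 * 1.29 = 0.295088
Denominator = 1 + 3*0.61^2/8 = 1 + 0.139538 = 1.139538
eta = 0.295088 / 1.139538
eta = 0.2590 m

0.2590


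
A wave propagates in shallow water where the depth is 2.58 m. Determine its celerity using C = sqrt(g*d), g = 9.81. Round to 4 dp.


Using the shallow-water approximation:
C = sqrt(g * d) = sqrt(9.81 * 2.58)
C = sqrt(25.3098)
C = 5.0309 m/s

5.0309


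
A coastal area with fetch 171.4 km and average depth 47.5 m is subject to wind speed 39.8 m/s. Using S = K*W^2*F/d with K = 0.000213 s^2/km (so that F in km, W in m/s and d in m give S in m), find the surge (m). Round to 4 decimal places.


S = K * W^2 * F / d
W^2 = 39.8^2 = 1584.04
S = 0.000213 * 1584.04 * 171.4 / 47.5
Numerator = 0.000213 * 1584.04 * 171.4 = 57.830449
S = 57.830449 / 47.5 = 1.2175 m

1.2175


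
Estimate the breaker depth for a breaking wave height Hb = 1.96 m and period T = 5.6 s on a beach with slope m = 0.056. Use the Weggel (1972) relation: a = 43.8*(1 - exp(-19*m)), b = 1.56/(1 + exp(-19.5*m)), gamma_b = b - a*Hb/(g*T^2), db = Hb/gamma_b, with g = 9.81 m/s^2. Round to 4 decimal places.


a = 43.8 * (1 - exp(-19 * m))
exp(-19 * 0.056) = exp(-1.0640) = 0.345073
a = 43.8 * (1 - 0.345073) = 28.685813
b = 1.56 / (1 + exp(-19.5 * m))
exp(-19.5 * 0.056) = exp(-1.0920) = 0.335545
b = 1.56 / (1 + 0.335545) = 1.168063
Hb / (g * T^2) = 1.96 / (9.81 * 5.6^2) = 1.96 / 307.6416 = 0.00637105
gamma_b = b - a * Hb/(g*T^2) = 1.168063 - 28.685813 * 0.00637105 = 0.985304
db = Hb / gamma_b = 1.96 / 0.985304
db = 1.9892 m

1.9892


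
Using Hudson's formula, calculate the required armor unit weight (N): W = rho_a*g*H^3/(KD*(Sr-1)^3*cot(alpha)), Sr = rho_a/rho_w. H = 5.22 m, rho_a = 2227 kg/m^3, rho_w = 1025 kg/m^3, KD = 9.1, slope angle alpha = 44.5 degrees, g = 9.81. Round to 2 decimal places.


Sr = rho_a / rho_w = 2227 / 1025 = 2.172683
(Sr - 1) = 1.172683
(Sr - 1)^3 = 1.612656
cot(44.5) = 1 / tan(44.5) = 1 / 0.982697 = 1.017607
Numerator = 2227 * 9.81 * 5.22^3 = 3107425.5581
Denominator = 9.1 * 1.612656 * 1.017607 = 14.933563
W = 3107425.5581 / 14.933563
W = 208083.33 N

208083.33


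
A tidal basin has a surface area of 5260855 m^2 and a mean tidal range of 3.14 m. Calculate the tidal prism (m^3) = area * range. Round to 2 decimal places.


Tidal prism = Area * Tidal range
P = 5260855 * 3.14
P = 16519084.70 m^3

16519084.70


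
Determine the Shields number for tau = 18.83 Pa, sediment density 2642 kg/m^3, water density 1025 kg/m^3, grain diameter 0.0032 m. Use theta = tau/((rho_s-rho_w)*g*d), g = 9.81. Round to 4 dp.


theta = tau / ((rho_s - rho_w) * g * d)
rho_s - rho_w = 2642 - 1025 = 1617
Denominator = 1617 * 9.81 * 0.0032 = 50.760864
theta = 18.83 / 50.760864
theta = 0.3710

0.3710


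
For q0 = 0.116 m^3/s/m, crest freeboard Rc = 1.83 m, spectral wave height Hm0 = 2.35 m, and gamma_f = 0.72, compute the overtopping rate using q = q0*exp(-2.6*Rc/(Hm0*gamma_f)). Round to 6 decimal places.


q = q0 * exp(-2.6 * Rc / (Hm0 * gamma_f))
Exponent = -2.6 * 1.83 / (2.35 * 0.72)
= -2.6 * 1.83 / 1.6920
= -2.812057
exp(-2.812057) = 0.060081
q = 0.116 * 0.060081
q = 0.006969 m^3/s/m

0.006969


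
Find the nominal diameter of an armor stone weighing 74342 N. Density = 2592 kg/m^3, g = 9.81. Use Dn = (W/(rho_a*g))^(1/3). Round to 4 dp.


V = W / (rho_a * g)
V = 74342 / (2592 * 9.81)
V = 74342 / 25427.52
V = 2.923683 m^3
Dn = V^(1/3) = 2.923683^(1/3)
Dn = 1.4299 m

1.4299


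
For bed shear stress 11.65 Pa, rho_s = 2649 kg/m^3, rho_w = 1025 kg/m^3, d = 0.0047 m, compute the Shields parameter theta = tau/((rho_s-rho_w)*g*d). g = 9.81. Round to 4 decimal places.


theta = tau / ((rho_s - rho_w) * g * d)
rho_s - rho_w = 2649 - 1025 = 1624
Denominator = 1624 * 9.81 * 0.0047 = 74.877768
theta = 11.65 / 74.877768
theta = 0.1556

0.1556


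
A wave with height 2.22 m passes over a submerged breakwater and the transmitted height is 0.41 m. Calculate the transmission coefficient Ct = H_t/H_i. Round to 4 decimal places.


Ct = H_t / H_i
Ct = 0.41 / 2.22
Ct = 0.1847

0.1847


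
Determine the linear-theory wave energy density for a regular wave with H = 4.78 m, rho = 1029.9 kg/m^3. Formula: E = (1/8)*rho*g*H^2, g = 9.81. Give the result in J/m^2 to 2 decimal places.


E = (1/8) * rho * g * H^2
E = (1/8) * 1029.9 * 9.81 * 4.78^2
E = 0.125 * 1029.9 * 9.81 * 22.8484
E = 28855.58 J/m^2

28855.58


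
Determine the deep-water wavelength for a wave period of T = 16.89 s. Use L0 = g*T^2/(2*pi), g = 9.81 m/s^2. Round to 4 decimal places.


L0 = g * T^2 / (2 * pi)
L0 = 9.81 * 16.89^2 / (2 * pi)
L0 = 9.81 * 285.2721 / 6.28319
L0 = 2798.5193 / 6.28319
L0 = 445.3982 m

445.3982


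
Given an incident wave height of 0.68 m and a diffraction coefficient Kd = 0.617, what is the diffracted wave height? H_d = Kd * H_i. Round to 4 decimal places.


H_d = Kd * H_i
H_d = 0.617 * 0.68
H_d = 0.4196 m

0.4196


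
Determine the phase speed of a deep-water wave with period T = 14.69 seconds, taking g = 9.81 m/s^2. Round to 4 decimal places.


We use the deep-water celerity formula:
C = g * T / (2 * pi)
C = 9.81 * 14.69 / (2 * 3.14159...)
C = 144.108900 / 6.283185
C = 22.9356 m/s

22.9356


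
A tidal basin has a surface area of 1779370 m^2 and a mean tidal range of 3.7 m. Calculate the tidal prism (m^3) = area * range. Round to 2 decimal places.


Tidal prism = Area * Tidal range
P = 1779370 * 3.7
P = 6583669.00 m^3

6583669.00


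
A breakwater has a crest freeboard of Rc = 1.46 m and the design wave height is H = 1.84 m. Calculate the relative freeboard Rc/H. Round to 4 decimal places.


Relative freeboard = Rc / H
= 1.46 / 1.84
= 0.7935

0.7935


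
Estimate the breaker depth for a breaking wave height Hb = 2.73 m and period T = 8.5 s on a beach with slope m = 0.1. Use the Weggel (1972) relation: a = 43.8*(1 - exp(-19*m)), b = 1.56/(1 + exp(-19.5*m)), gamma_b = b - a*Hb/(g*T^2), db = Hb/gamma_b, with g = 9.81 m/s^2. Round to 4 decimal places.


a = 43.8 * (1 - exp(-19 * m))
exp(-19 * 0.1) = exp(-1.9000) = 0.149569
a = 43.8 * (1 - 0.149569) = 37.248894
b = 1.56 / (1 + exp(-19.5 * m))
exp(-19.5 * 0.1) = exp(-1.9500) = 0.142274
b = 1.56 / (1 + 0.142274) = 1.365697
Hb / (g * T^2) = 2.73 / (9.81 * 8.5^2) = 2.73 / 708.7725 = 0.00385173
gamma_b = b - a * Hb/(g*T^2) = 1.365697 - 37.248894 * 0.00385173 = 1.222224
db = Hb / gamma_b = 2.73 / 1.222224
db = 2.2336 m

2.2336


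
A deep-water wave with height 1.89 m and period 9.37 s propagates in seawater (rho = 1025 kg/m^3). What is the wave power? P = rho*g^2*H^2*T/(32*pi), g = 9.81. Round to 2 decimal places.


P = rho * g^2 * H^2 * T / (32 * pi)
P = 1025 * 9.81^2 * 1.89^2 * 9.37 / (32 * pi)
P = 1025 * 96.2361 * 3.5721 * 9.37 / 100.53096
P = 32841.67 W/m

32841.67


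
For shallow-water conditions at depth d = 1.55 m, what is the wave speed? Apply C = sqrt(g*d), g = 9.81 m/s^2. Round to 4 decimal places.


Using the shallow-water approximation:
C = sqrt(g * d) = sqrt(9.81 * 1.55)
C = sqrt(15.2055)
C = 3.8994 m/s

3.8994


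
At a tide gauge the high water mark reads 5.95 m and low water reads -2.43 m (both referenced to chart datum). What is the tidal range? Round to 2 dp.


Tidal range = High water - Low water
Tidal range = 5.95 - (-2.43)
Tidal range = 8.38 m

8.38


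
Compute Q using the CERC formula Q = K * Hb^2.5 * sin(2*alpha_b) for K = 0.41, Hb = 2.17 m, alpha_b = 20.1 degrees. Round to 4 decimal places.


Q = K * Hb^2.5 * sin(2 * alpha_b)
Hb^2.5 = 2.17^2.5 = 6.936643
sin(2 * 20.1) = sin(40.2) = 0.645458
Q = 0.41 * 6.936643 * 0.645458
Q = 1.8357 m^3/s

1.8357


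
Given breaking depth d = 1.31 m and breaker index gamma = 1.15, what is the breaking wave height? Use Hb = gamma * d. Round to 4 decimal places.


Hb = gamma * d
Hb = 1.15 * 1.31
Hb = 1.5065 m

1.5065


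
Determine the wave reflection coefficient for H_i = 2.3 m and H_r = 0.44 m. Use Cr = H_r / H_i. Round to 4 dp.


Cr = H_r / H_i
Cr = 0.44 / 2.3
Cr = 0.1913

0.1913


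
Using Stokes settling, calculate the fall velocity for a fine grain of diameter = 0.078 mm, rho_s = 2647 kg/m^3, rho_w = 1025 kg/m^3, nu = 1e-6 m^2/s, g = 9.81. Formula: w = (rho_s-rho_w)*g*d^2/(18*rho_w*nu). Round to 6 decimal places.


w = (rho_s - rho_w) * g * d^2 / (18 * rho_w * nu)
d = 0.078 mm = 0.000078 m
rho_s - rho_w = 2647 - 1025 = 1622
Numerator = 1622 * 9.81 * (0.000078)^2 = 0.000096807513
Denominator = 18 * 1025 * 1e-6 = 0.018450
w = 0.005247 m/s

0.005247


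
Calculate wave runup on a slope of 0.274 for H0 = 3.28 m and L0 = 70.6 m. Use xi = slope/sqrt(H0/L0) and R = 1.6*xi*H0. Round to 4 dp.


xi = slope / sqrt(H0/L0)
H0/L0 = 3.28/70.6 = 0.046459
sqrt(0.046459) = 0.215543
xi = 0.274 / 0.215543 = 1.271206
R = 1.6 * xi * H0 = 1.6 * 1.271206 * 3.28
R = 6.6713 m

6.6713


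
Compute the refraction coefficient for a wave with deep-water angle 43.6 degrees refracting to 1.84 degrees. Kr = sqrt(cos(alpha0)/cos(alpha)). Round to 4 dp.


Kr = sqrt(cos(alpha0) / cos(alpha))
cos(43.6) = 0.724172
cos(1.84) = 0.999484
Kr = sqrt(0.724172 / 0.999484)
Kr = sqrt(0.724545)
Kr = 0.8512

0.8512


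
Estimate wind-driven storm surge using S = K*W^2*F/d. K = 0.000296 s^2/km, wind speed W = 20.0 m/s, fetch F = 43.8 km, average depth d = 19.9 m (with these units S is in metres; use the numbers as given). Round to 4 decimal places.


S = K * W^2 * F / d
W^2 = 20.0^2 = 400.00
S = 0.000296 * 400.00 * 43.8 / 19.9
Numerator = 0.000296 * 400.00 * 43.8 = 5.185920
S = 5.185920 / 19.9 = 0.2606 m

0.2606


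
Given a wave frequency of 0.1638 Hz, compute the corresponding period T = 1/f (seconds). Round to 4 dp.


T = 1 / f
T = 1 / 0.1638
T = 6.1050 s

6.1050


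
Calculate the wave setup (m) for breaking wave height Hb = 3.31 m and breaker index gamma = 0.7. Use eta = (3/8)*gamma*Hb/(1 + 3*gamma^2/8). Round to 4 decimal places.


eta = (3/8) * gamma * Hb / (1 + 3*gamma^2/8)
Numerator = (3/8) * 0.7 * 3.31 = 0.868875
Denominator = 1 + 3*0.7^2/8 = 1 + 0.183750 = 1.183750
eta = 0.868875 / 1.183750
eta = 0.7340 m

0.7340


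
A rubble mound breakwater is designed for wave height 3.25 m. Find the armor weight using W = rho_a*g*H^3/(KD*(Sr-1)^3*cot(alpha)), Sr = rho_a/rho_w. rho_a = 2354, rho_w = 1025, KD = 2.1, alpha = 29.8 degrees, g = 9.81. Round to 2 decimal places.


Sr = rho_a / rho_w = 2354 / 1025 = 2.296585
(Sr - 1) = 1.296585
(Sr - 1)^3 = 2.179733
cot(29.8) = 1 / tan(29.8) = 1 / 0.572705 = 1.746098
Numerator = 2354 * 9.81 * 3.25^3 = 792730.4653
Denominator = 2.1 * 2.179733 * 1.746098 = 7.992660
W = 792730.4653 / 7.992660
W = 99182.30 N

99182.30


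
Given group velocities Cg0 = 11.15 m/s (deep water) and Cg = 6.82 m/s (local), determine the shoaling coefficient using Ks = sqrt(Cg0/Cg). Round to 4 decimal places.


Ks = sqrt(Cg0 / Cg)
Ks = sqrt(11.15 / 6.82)
Ks = sqrt(1.6349)
Ks = 1.2786

1.2786


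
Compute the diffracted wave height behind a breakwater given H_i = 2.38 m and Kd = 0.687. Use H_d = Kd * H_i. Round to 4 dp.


H_d = Kd * H_i
H_d = 0.687 * 2.38
H_d = 1.6351 m

1.6351


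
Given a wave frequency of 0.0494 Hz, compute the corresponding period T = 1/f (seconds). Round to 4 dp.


T = 1 / f
T = 1 / 0.0494
T = 20.2429 s

20.2429


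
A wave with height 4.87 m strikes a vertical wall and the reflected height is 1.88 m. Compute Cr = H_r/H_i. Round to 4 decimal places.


Cr = H_r / H_i
Cr = 1.88 / 4.87
Cr = 0.3860

0.3860


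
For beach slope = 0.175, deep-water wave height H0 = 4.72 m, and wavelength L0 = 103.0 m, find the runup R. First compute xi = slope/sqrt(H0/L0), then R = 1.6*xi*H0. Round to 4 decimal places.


xi = slope / sqrt(H0/L0)
H0/L0 = 4.72/103.0 = 0.045825
sqrt(0.045825) = 0.214068
xi = 0.175 / 0.214068 = 0.817496
R = 1.6 * xi * H0 = 1.6 * 0.817496 * 4.72
R = 6.1737 m

6.1737


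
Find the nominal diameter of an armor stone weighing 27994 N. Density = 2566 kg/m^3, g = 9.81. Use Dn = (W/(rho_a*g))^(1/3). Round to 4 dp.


V = W / (rho_a * g)
V = 27994 / (2566 * 9.81)
V = 27994 / 25172.46
V = 1.112088 m^3
Dn = V^(1/3) = 1.112088^(1/3)
Dn = 1.0360 m

1.0360


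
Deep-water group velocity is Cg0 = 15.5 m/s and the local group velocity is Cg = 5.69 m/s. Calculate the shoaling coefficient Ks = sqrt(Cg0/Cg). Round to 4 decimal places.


Ks = sqrt(Cg0 / Cg)
Ks = sqrt(15.5 / 5.69)
Ks = sqrt(2.7241)
Ks = 1.6505

1.6505


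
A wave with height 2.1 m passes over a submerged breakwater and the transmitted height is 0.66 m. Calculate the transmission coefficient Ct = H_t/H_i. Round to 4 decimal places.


Ct = H_t / H_i
Ct = 0.66 / 2.1
Ct = 0.3143

0.3143


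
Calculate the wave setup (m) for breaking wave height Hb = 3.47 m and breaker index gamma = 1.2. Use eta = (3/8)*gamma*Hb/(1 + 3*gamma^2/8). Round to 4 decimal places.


eta = (3/8) * gamma * Hb / (1 + 3*gamma^2/8)
Numerator = (3/8) * 1.2 * 3.47 = 1.561500
Denominator = 1 + 3*1.2^2/8 = 1 + 0.540000 = 1.540000
eta = 1.561500 / 1.540000
eta = 1.0140 m

1.0140


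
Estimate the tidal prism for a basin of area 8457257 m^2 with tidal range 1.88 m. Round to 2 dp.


Tidal prism = Area * Tidal range
P = 8457257 * 1.88
P = 15899643.16 m^3

15899643.16


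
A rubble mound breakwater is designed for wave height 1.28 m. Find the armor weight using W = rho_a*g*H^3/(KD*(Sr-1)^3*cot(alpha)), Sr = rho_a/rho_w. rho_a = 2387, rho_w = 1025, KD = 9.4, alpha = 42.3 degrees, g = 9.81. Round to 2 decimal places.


Sr = rho_a / rho_w = 2387 / 1025 = 2.328780
(Sr - 1) = 1.328780
(Sr - 1)^3 = 2.346171
cot(42.3) = 1 / tan(42.3) = 1 / 0.909930 = 1.098986
Numerator = 2387 * 9.81 * 1.28^3 = 49107.8969
Denominator = 9.4 * 2.346171 * 1.098986 = 24.237041
W = 49107.8969 / 24.237041
W = 2026.15 N

2026.15


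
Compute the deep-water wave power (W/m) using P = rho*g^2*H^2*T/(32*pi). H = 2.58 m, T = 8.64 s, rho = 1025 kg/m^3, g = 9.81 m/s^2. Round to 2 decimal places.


P = rho * g^2 * H^2 * T / (32 * pi)
P = 1025 * 9.81^2 * 2.58^2 * 8.64 / (32 * pi)
P = 1025 * 96.2361 * 6.6564 * 8.64 / 100.53096
P = 56430.67 W/m

56430.67


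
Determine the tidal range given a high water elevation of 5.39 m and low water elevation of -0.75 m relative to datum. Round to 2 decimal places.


Tidal range = High water - Low water
Tidal range = 5.39 - (-0.75)
Tidal range = 6.14 m

6.14


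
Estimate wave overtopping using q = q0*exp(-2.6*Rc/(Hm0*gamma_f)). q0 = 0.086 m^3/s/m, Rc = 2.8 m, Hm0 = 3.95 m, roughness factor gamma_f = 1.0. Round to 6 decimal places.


q = q0 * exp(-2.6 * Rc / (Hm0 * gamma_f))
Exponent = -2.6 * 2.8 / (3.95 * 1.0)
= -2.6 * 2.8 / 3.9500
= -1.843038
exp(-1.843038) = 0.158336
q = 0.086 * 0.158336
q = 0.013617 m^3/s/m

0.013617


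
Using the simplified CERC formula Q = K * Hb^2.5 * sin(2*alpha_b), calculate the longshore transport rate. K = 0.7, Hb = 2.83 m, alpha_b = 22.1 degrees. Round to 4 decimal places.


Q = K * Hb^2.5 * sin(2 * alpha_b)
Hb^2.5 = 2.83^2.5 = 13.473055
sin(2 * 22.1) = sin(44.2) = 0.697165
Q = 0.7 * 13.473055 * 0.697165
Q = 6.5751 m^3/s

6.5751


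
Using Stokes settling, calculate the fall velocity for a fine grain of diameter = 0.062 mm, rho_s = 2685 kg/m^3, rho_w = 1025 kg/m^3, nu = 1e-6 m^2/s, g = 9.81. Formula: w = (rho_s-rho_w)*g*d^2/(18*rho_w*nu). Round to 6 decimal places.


w = (rho_s - rho_w) * g * d^2 / (18 * rho_w * nu)
d = 0.062 mm = 0.000062 m
rho_s - rho_w = 2685 - 1025 = 1660
Numerator = 1660 * 9.81 * (0.000062)^2 = 0.000062598002
Denominator = 18 * 1025 * 1e-6 = 0.018450
w = 0.003393 m/s

0.003393


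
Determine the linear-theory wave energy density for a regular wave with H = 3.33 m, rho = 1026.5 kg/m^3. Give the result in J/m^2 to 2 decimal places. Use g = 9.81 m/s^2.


E = (1/8) * rho * g * H^2
E = (1/8) * 1026.5 * 9.81 * 3.33^2
E = 0.125 * 1026.5 * 9.81 * 11.0889
E = 13958.10 J/m^2

13958.10


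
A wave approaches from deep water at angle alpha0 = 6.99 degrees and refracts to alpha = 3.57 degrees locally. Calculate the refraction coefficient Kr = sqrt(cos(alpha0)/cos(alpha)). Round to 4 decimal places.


Kr = sqrt(cos(alpha0) / cos(alpha))
cos(6.99) = 0.992567
cos(3.57) = 0.998059
Kr = sqrt(0.992567 / 0.998059)
Kr = sqrt(0.994497)
Kr = 0.9972

0.9972


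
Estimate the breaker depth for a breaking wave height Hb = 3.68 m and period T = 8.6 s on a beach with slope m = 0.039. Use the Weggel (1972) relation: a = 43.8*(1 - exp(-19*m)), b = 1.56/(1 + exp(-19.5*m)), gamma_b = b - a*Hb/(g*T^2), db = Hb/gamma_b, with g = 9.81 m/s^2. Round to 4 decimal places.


a = 43.8 * (1 - exp(-19 * m))
exp(-19 * 0.039) = exp(-0.7410) = 0.476637
a = 43.8 * (1 - 0.476637) = 22.923298
b = 1.56 / (1 + exp(-19.5 * m))
exp(-19.5 * 0.039) = exp(-0.7605) = 0.467433
b = 1.56 / (1 + 0.467433) = 1.063081
Hb / (g * T^2) = 3.68 / (9.81 * 8.6^2) = 3.68 / 725.5476 = 0.00507203
gamma_b = b - a * Hb/(g*T^2) = 1.063081 - 22.923298 * 0.00507203 = 0.946813
db = Hb / gamma_b = 3.68 / 0.946813
db = 3.8867 m

3.8867


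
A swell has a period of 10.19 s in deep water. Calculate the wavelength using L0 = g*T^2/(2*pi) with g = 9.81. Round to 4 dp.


L0 = g * T^2 / (2 * pi)
L0 = 9.81 * 10.19^2 / (2 * pi)
L0 = 9.81 * 103.8361 / 6.28319
L0 = 1018.6321 / 6.28319
L0 = 162.1203 m

162.1203


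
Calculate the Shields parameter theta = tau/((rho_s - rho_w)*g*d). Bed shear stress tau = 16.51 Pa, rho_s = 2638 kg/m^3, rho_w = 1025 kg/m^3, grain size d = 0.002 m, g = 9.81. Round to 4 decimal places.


theta = tau / ((rho_s - rho_w) * g * d)
rho_s - rho_w = 2638 - 1025 = 1613
Denominator = 1613 * 9.81 * 0.002 = 31.647060
theta = 16.51 / 31.647060
theta = 0.5217

0.5217


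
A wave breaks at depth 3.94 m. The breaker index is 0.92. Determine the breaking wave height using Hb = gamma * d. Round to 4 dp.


Hb = gamma * d
Hb = 0.92 * 3.94
Hb = 3.6248 m

3.6248


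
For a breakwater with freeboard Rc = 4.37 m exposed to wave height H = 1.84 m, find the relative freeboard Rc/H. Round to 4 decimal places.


Relative freeboard = Rc / H
= 4.37 / 1.84
= 2.3750

2.3750


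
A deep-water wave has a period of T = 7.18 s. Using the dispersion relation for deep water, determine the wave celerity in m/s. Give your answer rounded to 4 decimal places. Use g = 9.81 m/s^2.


We use the deep-water celerity formula:
C = g * T / (2 * pi)
C = 9.81 * 7.18 / (2 * 3.14159...)
C = 70.435800 / 6.283185
C = 11.2102 m/s

11.2102


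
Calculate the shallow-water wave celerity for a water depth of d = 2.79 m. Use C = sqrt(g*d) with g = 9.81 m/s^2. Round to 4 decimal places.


Using the shallow-water approximation:
C = sqrt(g * d) = sqrt(9.81 * 2.79)
C = sqrt(27.3699)
C = 5.2316 m/s

5.2316


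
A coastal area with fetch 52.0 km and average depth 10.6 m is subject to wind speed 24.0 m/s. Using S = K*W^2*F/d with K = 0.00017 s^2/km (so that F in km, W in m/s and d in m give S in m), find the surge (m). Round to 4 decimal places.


S = K * W^2 * F / d
W^2 = 24.0^2 = 576.00
S = 0.00017 * 576.00 * 52.0 / 10.6
Numerator = 0.00017 * 576.00 * 52.0 = 5.091840
S = 5.091840 / 10.6 = 0.4804 m

0.4804


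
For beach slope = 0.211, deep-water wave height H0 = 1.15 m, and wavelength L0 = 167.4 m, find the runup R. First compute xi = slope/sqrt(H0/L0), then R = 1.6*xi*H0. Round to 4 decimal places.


xi = slope / sqrt(H0/L0)
H0/L0 = 1.15/167.4 = 0.006870
sqrt(0.006870) = 0.082884
xi = 0.211 / 0.082884 = 2.545724
R = 1.6 * xi * H0 = 1.6 * 2.545724 * 1.15
R = 4.6841 m

4.6841


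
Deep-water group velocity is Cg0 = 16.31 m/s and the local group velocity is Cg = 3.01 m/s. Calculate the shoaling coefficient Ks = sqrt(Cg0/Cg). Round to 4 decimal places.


Ks = sqrt(Cg0 / Cg)
Ks = sqrt(16.31 / 3.01)
Ks = sqrt(5.4186)
Ks = 2.3278

2.3278


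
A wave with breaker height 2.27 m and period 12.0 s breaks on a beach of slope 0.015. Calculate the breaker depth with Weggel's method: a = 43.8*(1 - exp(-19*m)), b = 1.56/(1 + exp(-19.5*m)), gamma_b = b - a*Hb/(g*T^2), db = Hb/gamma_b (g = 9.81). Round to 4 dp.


a = 43.8 * (1 - exp(-19 * m))
exp(-19 * 0.015) = exp(-0.2850) = 0.752014
a = 43.8 * (1 - 0.752014) = 10.861776
b = 1.56 / (1 + exp(-19.5 * m))
exp(-19.5 * 0.015) = exp(-0.2925) = 0.746395
b = 1.56 / (1 + 0.746395) = 0.893269
Hb / (g * T^2) = 2.27 / (9.81 * 12.0^2) = 2.27 / 1412.6400 = 0.00160692
gamma_b = b - a * Hb/(g*T^2) = 0.893269 - 10.861776 * 0.00160692 = 0.875815
db = Hb / gamma_b = 2.27 / 0.875815
db = 2.5919 m

2.5919


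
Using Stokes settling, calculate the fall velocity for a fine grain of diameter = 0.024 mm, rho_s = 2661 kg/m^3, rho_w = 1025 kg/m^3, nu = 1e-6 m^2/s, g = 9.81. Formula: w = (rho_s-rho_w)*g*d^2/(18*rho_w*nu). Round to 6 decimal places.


w = (rho_s - rho_w) * g * d^2 / (18 * rho_w * nu)
d = 0.024 mm = 0.000024 m
rho_s - rho_w = 2661 - 1025 = 1636
Numerator = 1636 * 9.81 * (0.000024)^2 = 0.000009244316
Denominator = 18 * 1025 * 1e-6 = 0.018450
w = 0.000501 m/s

0.000501


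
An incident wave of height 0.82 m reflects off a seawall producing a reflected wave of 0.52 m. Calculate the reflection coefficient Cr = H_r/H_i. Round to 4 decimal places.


Cr = H_r / H_i
Cr = 0.52 / 0.82
Cr = 0.6341

0.6341


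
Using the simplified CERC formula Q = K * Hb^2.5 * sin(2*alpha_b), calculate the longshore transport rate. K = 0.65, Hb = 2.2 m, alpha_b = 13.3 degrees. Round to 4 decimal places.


Q = K * Hb^2.5 * sin(2 * alpha_b)
Hb^2.5 = 2.2^2.5 = 7.178880
sin(2 * 13.3) = sin(26.6) = 0.447759
Q = 0.65 * 7.178880 * 0.447759
Q = 2.0894 m^3/s

2.0894


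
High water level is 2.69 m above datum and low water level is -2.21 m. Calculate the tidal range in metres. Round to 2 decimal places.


Tidal range = High water - Low water
Tidal range = 2.69 - (-2.21)
Tidal range = 4.90 m

4.90


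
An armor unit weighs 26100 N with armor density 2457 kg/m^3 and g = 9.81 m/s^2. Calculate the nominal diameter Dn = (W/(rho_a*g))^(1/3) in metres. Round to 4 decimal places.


V = W / (rho_a * g)
V = 26100 / (2457 * 9.81)
V = 26100 / 24103.17
V = 1.082845 m^3
Dn = V^(1/3) = 1.082845^(1/3)
Dn = 1.0269 m

1.0269


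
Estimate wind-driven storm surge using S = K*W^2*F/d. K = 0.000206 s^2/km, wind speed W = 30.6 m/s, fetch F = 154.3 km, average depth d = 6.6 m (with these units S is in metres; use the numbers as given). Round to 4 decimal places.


S = K * W^2 * F / d
W^2 = 30.6^2 = 936.36
S = 0.000206 * 936.36 * 154.3 / 6.6
Numerator = 0.000206 * 936.36 * 154.3 = 29.762952
S = 29.762952 / 6.6 = 4.5095 m

4.5095


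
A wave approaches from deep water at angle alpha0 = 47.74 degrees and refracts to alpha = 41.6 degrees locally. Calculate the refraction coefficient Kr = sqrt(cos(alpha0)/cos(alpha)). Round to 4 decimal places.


Kr = sqrt(cos(alpha0) / cos(alpha))
cos(47.74) = 0.672496
cos(41.6) = 0.747798
Kr = sqrt(0.672496 / 0.747798)
Kr = sqrt(0.899302)
Kr = 0.9483

0.9483


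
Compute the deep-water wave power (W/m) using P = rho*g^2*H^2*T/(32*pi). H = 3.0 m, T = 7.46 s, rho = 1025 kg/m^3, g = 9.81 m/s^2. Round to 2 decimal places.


P = rho * g^2 * H^2 * T / (32 * pi)
P = 1025 * 9.81^2 * 3.0^2 * 7.46 / (32 * pi)
P = 1025 * 96.2361 * 9.0000 * 7.46 / 100.53096
P = 65878.45 W/m

65878.45


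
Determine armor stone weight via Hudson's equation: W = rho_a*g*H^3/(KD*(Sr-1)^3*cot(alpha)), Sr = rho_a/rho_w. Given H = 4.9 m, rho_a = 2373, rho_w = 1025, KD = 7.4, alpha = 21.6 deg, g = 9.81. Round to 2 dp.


Sr = rho_a / rho_w = 2373 / 1025 = 2.315122
(Sr - 1) = 1.315122
(Sr - 1)^3 = 2.274564
cot(21.6) = 1 / tan(21.6) = 1 / 0.395928 = 2.525712
Numerator = 2373 * 9.81 * 4.9^3 = 2738766.3654
Denominator = 7.4 * 2.274564 * 2.525712 = 42.512199
W = 2738766.3654 / 42.512199
W = 64423.07 N

64423.07


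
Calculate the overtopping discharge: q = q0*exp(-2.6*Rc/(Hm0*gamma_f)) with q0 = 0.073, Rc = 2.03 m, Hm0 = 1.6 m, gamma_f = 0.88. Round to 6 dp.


q = q0 * exp(-2.6 * Rc / (Hm0 * gamma_f))
Exponent = -2.6 * 2.03 / (1.6 * 0.88)
= -2.6 * 2.03 / 1.4080
= -3.748580
exp(-3.748580) = 0.023551
q = 0.073 * 0.023551
q = 0.001719 m^3/s/m

0.001719


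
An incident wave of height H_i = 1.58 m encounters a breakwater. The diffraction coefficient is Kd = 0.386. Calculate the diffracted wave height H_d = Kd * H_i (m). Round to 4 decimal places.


H_d = Kd * H_i
H_d = 0.386 * 1.58
H_d = 0.6099 m

0.6099


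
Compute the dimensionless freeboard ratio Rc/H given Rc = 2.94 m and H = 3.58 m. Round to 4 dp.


Relative freeboard = Rc / H
= 2.94 / 3.58
= 0.8212

0.8212


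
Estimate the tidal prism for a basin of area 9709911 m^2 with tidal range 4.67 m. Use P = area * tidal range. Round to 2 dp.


Tidal prism = Area * Tidal range
P = 9709911 * 4.67
P = 45345284.37 m^3

45345284.37


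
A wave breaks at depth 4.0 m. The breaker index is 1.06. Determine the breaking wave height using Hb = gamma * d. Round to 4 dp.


Hb = gamma * d
Hb = 1.06 * 4.0
Hb = 4.2400 m

4.2400


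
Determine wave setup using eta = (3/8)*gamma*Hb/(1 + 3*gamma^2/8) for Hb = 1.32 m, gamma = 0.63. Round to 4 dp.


eta = (3/8) * gamma * Hb / (1 + 3*gamma^2/8)
Numerator = (3/8) * 0.63 * 1.32 = 0.311850
Denominator = 1 + 3*0.63^2/8 = 1 + 0.148838 = 1.148838
eta = 0.311850 / 1.148838
eta = 0.2714 m

0.2714


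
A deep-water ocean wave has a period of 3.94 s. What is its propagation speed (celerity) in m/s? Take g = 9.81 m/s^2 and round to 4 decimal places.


We use the deep-water celerity formula:
C = g * T / (2 * pi)
C = 9.81 * 3.94 / (2 * 3.14159...)
C = 38.651400 / 6.283185
C = 6.1516 m/s

6.1516


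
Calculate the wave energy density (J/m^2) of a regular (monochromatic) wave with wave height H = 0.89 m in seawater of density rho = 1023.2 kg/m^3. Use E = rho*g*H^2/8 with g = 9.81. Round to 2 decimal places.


E = (1/8) * rho * g * H^2
E = (1/8) * 1023.2 * 9.81 * 0.89^2
E = 0.125 * 1023.2 * 9.81 * 0.7921
E = 993.85 J/m^2

993.85


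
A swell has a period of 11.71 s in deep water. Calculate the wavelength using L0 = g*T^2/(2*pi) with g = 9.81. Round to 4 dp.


L0 = g * T^2 / (2 * pi)
L0 = 9.81 * 11.71^2 / (2 * pi)
L0 = 9.81 * 137.1241 / 6.28319
L0 = 1345.1874 / 6.28319
L0 = 214.0932 m

214.0932


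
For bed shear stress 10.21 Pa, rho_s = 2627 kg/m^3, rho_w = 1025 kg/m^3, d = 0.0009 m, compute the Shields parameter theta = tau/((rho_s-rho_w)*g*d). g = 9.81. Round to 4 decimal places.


theta = tau / ((rho_s - rho_w) * g * d)
rho_s - rho_w = 2627 - 1025 = 1602
Denominator = 1602 * 9.81 * 0.0009 = 14.144058
theta = 10.21 / 14.144058
theta = 0.7219

0.7219


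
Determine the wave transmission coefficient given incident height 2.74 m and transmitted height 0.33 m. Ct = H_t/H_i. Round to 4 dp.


Ct = H_t / H_i
Ct = 0.33 / 2.74
Ct = 0.1204

0.1204


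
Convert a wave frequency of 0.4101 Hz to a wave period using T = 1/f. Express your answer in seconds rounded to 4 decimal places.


T = 1 / f
T = 1 / 0.4101
T = 2.4384 s

2.4384


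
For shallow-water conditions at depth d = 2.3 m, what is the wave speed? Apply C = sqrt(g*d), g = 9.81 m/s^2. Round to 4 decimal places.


Using the shallow-water approximation:
C = sqrt(g * d) = sqrt(9.81 * 2.3)
C = sqrt(22.5630)
C = 4.7501 m/s

4.7501


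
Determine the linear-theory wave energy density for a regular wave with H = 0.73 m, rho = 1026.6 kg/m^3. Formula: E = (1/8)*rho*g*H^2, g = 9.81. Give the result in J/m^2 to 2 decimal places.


E = (1/8) * rho * g * H^2
E = (1/8) * 1026.6 * 9.81 * 0.73^2
E = 0.125 * 1026.6 * 9.81 * 0.5329
E = 670.85 J/m^2

670.85


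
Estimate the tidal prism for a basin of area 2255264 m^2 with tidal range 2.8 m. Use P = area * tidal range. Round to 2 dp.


Tidal prism = Area * Tidal range
P = 2255264 * 2.8
P = 6314739.20 m^3

6314739.20


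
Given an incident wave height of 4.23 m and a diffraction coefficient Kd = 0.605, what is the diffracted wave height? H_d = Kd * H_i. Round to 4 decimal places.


H_d = Kd * H_i
H_d = 0.605 * 4.23
H_d = 2.5592 m

2.5592


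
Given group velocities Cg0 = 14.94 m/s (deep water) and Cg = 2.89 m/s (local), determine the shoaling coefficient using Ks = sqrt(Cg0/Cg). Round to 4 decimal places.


Ks = sqrt(Cg0 / Cg)
Ks = sqrt(14.94 / 2.89)
Ks = sqrt(5.1696)
Ks = 2.2737

2.2737


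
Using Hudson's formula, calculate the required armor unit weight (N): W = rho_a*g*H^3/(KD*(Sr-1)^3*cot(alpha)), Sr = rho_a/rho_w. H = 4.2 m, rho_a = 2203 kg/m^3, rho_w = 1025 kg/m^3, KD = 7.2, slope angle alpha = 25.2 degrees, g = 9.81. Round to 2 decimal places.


Sr = rho_a / rho_w = 2203 / 1025 = 2.149268
(Sr - 1) = 1.149268
(Sr - 1)^3 = 1.517974
cot(25.2) = 1 / tan(25.2) = 1 / 0.470564 = 2.125108
Numerator = 2203 * 9.81 * 4.2^3 = 1601147.6258
Denominator = 7.2 * 1.517974 * 2.125108 = 23.226181
W = 1601147.6258 / 23.226181
W = 68937.19 N

68937.19


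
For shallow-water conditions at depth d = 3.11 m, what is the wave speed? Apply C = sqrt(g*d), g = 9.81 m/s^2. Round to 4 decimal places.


Using the shallow-water approximation:
C = sqrt(g * d) = sqrt(9.81 * 3.11)
C = sqrt(30.5091)
C = 5.5235 m/s

5.5235


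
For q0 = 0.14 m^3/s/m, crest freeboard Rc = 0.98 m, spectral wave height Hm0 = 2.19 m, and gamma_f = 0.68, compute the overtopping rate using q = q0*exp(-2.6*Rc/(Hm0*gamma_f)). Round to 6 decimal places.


q = q0 * exp(-2.6 * Rc / (Hm0 * gamma_f))
Exponent = -2.6 * 0.98 / (2.19 * 0.68)
= -2.6 * 0.98 / 1.4892
= -1.710986
exp(-1.710986) = 0.180688
q = 0.14 * 0.180688
q = 0.025296 m^3/s/m

0.025296


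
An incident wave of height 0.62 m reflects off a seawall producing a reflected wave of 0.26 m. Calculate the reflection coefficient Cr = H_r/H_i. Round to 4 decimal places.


Cr = H_r / H_i
Cr = 0.26 / 0.62
Cr = 0.4194

0.4194


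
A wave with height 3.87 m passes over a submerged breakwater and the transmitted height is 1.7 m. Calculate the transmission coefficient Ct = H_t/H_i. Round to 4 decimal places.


Ct = H_t / H_i
Ct = 1.7 / 3.87
Ct = 0.4393

0.4393


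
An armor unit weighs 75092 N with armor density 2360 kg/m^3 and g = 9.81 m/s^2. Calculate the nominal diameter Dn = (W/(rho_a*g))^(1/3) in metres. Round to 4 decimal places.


V = W / (rho_a * g)
V = 75092 / (2360 * 9.81)
V = 75092 / 23151.60
V = 3.243491 m^3
Dn = V^(1/3) = 3.243491^(1/3)
Dn = 1.4803 m

1.4803


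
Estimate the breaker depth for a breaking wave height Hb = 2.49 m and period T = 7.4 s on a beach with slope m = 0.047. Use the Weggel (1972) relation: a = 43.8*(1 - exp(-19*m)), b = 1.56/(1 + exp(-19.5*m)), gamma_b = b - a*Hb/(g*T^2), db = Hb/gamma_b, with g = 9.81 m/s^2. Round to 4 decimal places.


a = 43.8 * (1 - exp(-19 * m))
exp(-19 * 0.047) = exp(-0.8930) = 0.409426
a = 43.8 * (1 - 0.409426) = 25.867157
b = 1.56 / (1 + exp(-19.5 * m))
exp(-19.5 * 0.047) = exp(-0.9165) = 0.399916
b = 1.56 / (1 + 0.399916) = 1.114352
Hb / (g * T^2) = 2.49 / (9.81 * 7.4^2) = 2.49 / 537.1956 = 0.00463518
gamma_b = b - a * Hb/(g*T^2) = 1.114352 - 25.867157 * 0.00463518 = 0.994453
db = Hb / gamma_b = 2.49 / 0.994453
db = 2.5039 m

2.5039


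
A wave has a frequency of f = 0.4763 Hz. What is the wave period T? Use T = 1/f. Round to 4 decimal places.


T = 1 / f
T = 1 / 0.4763
T = 2.0995 s

2.0995


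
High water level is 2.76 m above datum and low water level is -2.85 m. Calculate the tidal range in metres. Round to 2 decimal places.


Tidal range = High water - Low water
Tidal range = 2.76 - (-2.85)
Tidal range = 5.61 m

5.61


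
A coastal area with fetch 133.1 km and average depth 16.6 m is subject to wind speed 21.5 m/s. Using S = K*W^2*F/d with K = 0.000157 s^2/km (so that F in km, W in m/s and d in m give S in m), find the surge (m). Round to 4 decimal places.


S = K * W^2 * F / d
W^2 = 21.5^2 = 462.25
S = 0.000157 * 462.25 * 133.1 / 16.6
Numerator = 0.000157 * 462.25 * 133.1 = 9.659500
S = 9.659500 / 16.6 = 0.5819 m

0.5819


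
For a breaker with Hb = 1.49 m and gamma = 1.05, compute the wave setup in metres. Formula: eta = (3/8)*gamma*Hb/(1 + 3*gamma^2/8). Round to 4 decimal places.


eta = (3/8) * gamma * Hb / (1 + 3*gamma^2/8)
Numerator = (3/8) * 1.05 * 1.49 = 0.586688
Denominator = 1 + 3*1.05^2/8 = 1 + 0.413438 = 1.413438
eta = 0.586688 / 1.413438
eta = 0.4151 m

0.4151


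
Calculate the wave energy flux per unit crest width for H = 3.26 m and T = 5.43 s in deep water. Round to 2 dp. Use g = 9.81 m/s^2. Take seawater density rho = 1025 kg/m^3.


P = rho * g^2 * H^2 * T / (32 * pi)
P = 1025 * 9.81^2 * 3.26^2 * 5.43 / (32 * pi)
P = 1025 * 96.2361 * 10.6276 * 5.43 / 100.53096
P = 56623.55 W/m

56623.55


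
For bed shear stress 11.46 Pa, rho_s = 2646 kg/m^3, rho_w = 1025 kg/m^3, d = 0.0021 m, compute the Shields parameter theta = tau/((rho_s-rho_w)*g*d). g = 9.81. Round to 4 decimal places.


theta = tau / ((rho_s - rho_w) * g * d)
rho_s - rho_w = 2646 - 1025 = 1621
Denominator = 1621 * 9.81 * 0.0021 = 33.394221
theta = 11.46 / 33.394221
theta = 0.3432

0.3432


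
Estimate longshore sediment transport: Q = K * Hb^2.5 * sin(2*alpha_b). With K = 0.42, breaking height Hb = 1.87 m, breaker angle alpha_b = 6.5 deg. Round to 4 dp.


Q = K * Hb^2.5 * sin(2 * alpha_b)
Hb^2.5 = 1.87^2.5 = 4.781939
sin(2 * 6.5) = sin(13.0) = 0.224951
Q = 0.42 * 4.781939 * 0.224951
Q = 0.4518 m^3/s

0.4518


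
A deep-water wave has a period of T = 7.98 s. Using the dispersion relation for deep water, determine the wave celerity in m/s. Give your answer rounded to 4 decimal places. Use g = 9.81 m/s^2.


We use the deep-water celerity formula:
C = g * T / (2 * pi)
C = 9.81 * 7.98 / (2 * 3.14159...)
C = 78.283800 / 6.283185
C = 12.4593 m/s

12.4593


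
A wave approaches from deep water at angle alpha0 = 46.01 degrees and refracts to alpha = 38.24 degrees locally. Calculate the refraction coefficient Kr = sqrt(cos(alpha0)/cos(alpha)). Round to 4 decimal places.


Kr = sqrt(cos(alpha0) / cos(alpha))
cos(46.01) = 0.694533
cos(38.24) = 0.785425
Kr = sqrt(0.694533 / 0.785425)
Kr = sqrt(0.884276)
Kr = 0.9404

0.9404


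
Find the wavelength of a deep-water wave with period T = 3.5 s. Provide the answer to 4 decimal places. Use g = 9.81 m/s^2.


L0 = g * T^2 / (2 * pi)
L0 = 9.81 * 3.5^2 / (2 * pi)
L0 = 9.81 * 12.2500 / 6.28319
L0 = 120.1725 / 6.28319
L0 = 19.1260 m

19.1260


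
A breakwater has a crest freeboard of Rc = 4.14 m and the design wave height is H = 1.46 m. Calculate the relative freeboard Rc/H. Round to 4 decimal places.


Relative freeboard = Rc / H
= 4.14 / 1.46
= 2.8356

2.8356


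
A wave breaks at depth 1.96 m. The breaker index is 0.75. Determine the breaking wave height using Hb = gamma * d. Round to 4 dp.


Hb = gamma * d
Hb = 0.75 * 1.96
Hb = 1.4700 m

1.4700


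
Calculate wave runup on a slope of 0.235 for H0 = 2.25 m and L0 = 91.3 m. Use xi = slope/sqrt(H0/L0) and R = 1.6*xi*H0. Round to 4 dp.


xi = slope / sqrt(H0/L0)
H0/L0 = 2.25/91.3 = 0.024644
sqrt(0.024644) = 0.156984
xi = 0.235 / 0.156984 = 1.496966
R = 1.6 * xi * H0 = 1.6 * 1.496966 * 2.25
R = 5.3891 m

5.3891


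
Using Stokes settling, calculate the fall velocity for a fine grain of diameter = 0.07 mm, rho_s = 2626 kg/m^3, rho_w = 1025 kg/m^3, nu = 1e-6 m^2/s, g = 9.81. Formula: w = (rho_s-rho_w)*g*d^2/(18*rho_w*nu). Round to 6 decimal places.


w = (rho_s - rho_w) * g * d^2 / (18 * rho_w * nu)
d = 0.07 mm = 0.000070 m
rho_s - rho_w = 2626 - 1025 = 1601
Numerator = 1601 * 9.81 * (0.000070)^2 = 0.000076958469
Denominator = 18 * 1025 * 1e-6 = 0.018450
w = 0.004171 m/s

0.004171
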